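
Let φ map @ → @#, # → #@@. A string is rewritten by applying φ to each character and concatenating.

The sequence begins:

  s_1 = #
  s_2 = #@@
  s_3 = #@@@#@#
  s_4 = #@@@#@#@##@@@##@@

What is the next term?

#@@@#@#@##@@@##@@@##@@#@@@#@#@##@@#@@@#@#

Applying the rule to each of the 17 symbols of #@@@#@#@##@@@##@@ gives the pieces #@@ @# @# @# #@@ @# #@@ @# #@@ #@@ @# @# @# #@@ #@@ @# @#, which concatenate to the answer.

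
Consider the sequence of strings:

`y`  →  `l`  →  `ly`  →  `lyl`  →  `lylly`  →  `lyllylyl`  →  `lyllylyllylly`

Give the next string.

From term 3 onward, concatenate the last term with the second-to-last: l·y = ly, ly·l = lyl, …
Continuing: lyllylyllylly · lyllylyl gives term 8.

lyllylyllyllylyllylyl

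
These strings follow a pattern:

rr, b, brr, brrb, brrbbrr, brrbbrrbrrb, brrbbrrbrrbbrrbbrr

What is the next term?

This is a Fibonacci-style word recurrence s(k) = s(k−1)·s(k−2): e.g. b·rr = brr.
The next term joins brrbbrrbrrbbrrbbrr and brrbbrrbrrb.

brrbbrrbrrbbrrbbrrbrrbbrrbrrb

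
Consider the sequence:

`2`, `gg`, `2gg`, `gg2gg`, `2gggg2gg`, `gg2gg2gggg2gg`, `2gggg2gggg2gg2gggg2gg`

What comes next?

Each term (from the third on) is the two preceding terms concatenated in order: term 3 = 2·gg = 2gg.
Continuing: gg2gg2gggg2gg · 2gggg2gggg2gg2gggg2gg gives term 8.

gg2gg2gggg2gg2gggg2gggg2gg2gggg2gg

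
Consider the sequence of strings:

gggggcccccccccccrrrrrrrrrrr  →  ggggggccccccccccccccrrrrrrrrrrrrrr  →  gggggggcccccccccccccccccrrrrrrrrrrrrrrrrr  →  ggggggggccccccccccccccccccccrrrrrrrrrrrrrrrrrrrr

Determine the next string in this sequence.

gggggggggcccccccccccccccccccccccrrrrrrrrrrrrrrrrrrrrrrr

Term n consists of n+2 g's, followed by 3n+2 c's, followed by 3n+2 r's, where the shown terms are n = 3, 4, 5, 6.
At n = 7 the blocks have lengths 9, 23, 23.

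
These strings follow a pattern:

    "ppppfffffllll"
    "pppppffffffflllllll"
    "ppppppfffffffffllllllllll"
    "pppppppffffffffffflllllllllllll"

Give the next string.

Term n consists of n+2 p's, followed by 2n+1 f's, followed by 3n-2 l's, where the shown terms are n = 2, 3, 4, 5.
At n = 6 the blocks have lengths 8, 13, 16.

ppppppppfffffffffffffllllllllllllllll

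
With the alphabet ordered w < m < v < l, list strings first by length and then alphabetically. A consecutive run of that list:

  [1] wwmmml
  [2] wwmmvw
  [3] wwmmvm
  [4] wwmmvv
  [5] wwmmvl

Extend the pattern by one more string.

Treat wwmmvl as a base-4 numeral over the given alphabet and add one, carrying through any trailing l's.

wwmmlw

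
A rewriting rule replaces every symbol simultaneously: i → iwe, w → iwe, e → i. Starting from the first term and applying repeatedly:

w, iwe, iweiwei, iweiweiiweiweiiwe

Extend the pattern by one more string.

iweiweiiweiweiiweiweiweiiweiweiiweiweiwei

Replace each of the 17 characters of iweiweiiweiweiiwe in place — iwe iwe i iwe iwe i iwe iwe iwe i iwe iwe i iwe iwe iwe i — and concatenate.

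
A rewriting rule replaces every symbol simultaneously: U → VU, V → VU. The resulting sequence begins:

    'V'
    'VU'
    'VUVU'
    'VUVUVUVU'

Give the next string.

VUVUVUVUVUVUVUVU

Expanding VUVUVUVU: V→VU, U→VU, V→VU, U→VU, V→VU, U→VU, V→VU, U→VU. Concatenated: VU VU VU VU VU VU VU VU.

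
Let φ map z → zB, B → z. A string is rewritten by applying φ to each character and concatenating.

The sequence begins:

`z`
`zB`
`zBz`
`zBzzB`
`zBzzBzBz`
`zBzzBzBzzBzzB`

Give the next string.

zBzzBzBzzBzzBzBzzBzBz

Applying the rule to each of the 13 symbols of zBzzBzBzzBzzB gives the pieces zB z zB zB z zB z zB zB z zB zB z, which concatenate to the answer.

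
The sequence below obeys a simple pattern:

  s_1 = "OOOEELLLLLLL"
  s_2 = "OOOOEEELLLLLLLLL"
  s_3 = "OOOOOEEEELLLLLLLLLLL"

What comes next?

OOOOOOEEEEELLLLLLLLLLLLL

The n-th term is n O's then n-1 E's then 2n+1 L's, where the shown terms are n = 3, 4, 5.
At n = 6 the blocks have lengths 6, 5, 13.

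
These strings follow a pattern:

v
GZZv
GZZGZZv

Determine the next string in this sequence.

Every step adds GZZ at the front: s(k+1) = GZZ·s(k).
Applying this once more to GZZGZZv:

GZZGZZGZZv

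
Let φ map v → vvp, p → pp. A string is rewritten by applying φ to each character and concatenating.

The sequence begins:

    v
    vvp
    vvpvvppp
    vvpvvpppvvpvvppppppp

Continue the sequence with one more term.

Rewriting the 20 symbols of vvpvvpppvvpvvppppppp one by one yields vvp vvp pp vvp vvp pp pp pp vvp vvp pp vvp vvp pp pp pp pp pp pp pp; concatenated:

vvpvvpppvvpvvpppppppvvpvvpppvvpvvppppppppppppppp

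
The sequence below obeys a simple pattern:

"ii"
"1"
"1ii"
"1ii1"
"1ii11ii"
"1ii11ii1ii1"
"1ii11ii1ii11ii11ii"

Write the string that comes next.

1ii11ii1ii11ii11ii1ii11ii1ii1

This is a Fibonacci-style word recurrence s(k) = s(k−1)·s(k−2): e.g. 1·ii = 1ii.
Continuing: 1ii11ii1ii11ii11ii · 1ii11ii1ii1 gives term 8.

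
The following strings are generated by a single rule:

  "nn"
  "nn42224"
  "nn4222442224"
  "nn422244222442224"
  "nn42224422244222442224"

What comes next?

Each term is the previous one with 42224 appended.
Applying this once more to nn42224422244222442224:

nn4222442224422244222442224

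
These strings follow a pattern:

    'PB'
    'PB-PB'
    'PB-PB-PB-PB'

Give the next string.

PB-PB-PB-PB-PB-PB-PB-PB

Every step duplicates the string with '-' between the halves.
So the next term is two copies of PB-PB-PB-PB with '-' between the halves.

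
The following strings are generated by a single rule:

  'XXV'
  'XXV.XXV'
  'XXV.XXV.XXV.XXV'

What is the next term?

XXV.XXV.XXV.XXV.XXV.XXV.XXV.XXV

s(k+1) = s(k)·.·s(k) — each term doubles the last with '.' between the halves.
So the next term is two copies of XXV.XXV.XXV.XXV with '.' between the halves.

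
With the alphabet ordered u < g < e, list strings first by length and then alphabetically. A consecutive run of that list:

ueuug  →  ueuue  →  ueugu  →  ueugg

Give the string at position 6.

Stepping forward 2 times from ueugg: ueugg → ueuge, then the target.

ueueu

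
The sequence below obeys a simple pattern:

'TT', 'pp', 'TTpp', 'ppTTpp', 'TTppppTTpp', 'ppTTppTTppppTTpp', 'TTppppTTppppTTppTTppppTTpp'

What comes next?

ppTTppTTppppTTppTTppppTTppppTTppTTppppTTpp

From term 3 onward, concatenate the second-to-last term with the last: TT·pp = TTpp, pp·TTpp = ppTTpp, …
The next term joins ppTTppTTppppTTpp and TTppppTTppppTTppTTppppTTpp.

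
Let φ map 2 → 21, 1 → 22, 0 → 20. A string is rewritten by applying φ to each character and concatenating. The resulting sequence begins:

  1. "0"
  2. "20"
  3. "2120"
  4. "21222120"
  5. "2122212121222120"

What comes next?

Replace each of the 16 characters of 2122212121222120 in place — 21 22 21 21 21 22 21 22 21 22 21 21 21 22 21 20 — and concatenate.

21222121212221222122212121222120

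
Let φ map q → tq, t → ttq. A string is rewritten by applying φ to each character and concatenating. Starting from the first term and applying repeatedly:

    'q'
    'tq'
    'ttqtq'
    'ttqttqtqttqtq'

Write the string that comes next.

Rewriting the 13 symbols of ttqttqtqttqtq one by one yields ttq ttq tq ttq ttq tq ttq tq ttq ttq tq ttq tq; concatenated:

ttqttqtqttqttqtqttqtqttqttqtqttqtq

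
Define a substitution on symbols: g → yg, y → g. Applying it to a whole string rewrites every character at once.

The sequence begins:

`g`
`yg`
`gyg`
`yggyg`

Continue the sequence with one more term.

Rewriting each symbol of yggyg: y→g, g→yg, g→yg, y→g, g→yg, which concatenates to g yg yg g yg.

gygyggyg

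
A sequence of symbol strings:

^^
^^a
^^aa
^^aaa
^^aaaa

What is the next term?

Each term is the previous one with a appended.
One more step from ^^aaaa gives the answer.

^^aaaaa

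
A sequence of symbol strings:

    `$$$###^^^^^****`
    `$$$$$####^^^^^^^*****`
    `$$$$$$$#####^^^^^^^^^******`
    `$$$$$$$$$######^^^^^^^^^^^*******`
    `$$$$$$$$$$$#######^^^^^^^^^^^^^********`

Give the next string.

Term n consists of 2n-1 $'s, followed by n+1 #'s, followed by 2n+1 ^'s, followed by n+2 *'s, where the shown terms are n = 2, 3, 4, 5, 6.
For the next term, n = 7, so the run lengths are 13, 8, 15, 9.

$$$$$$$$$$$$$########^^^^^^^^^^^^^^^*********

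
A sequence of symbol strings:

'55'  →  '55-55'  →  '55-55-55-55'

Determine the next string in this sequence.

Every step duplicates the string with '-' between the halves.
Doubling 55-55-55-55 with '-' between the halves:

55-55-55-55-55-55-55-55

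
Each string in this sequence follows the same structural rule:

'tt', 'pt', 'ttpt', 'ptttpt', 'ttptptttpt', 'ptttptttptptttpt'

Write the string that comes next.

ttptptttptptttptttptptttpt

From term 3 onward, concatenate the second-to-last term with the last: tt·pt = ttpt, pt·ttpt = ptttpt, …
So term 7 is ttptptttpt·ptttptttptptttpt.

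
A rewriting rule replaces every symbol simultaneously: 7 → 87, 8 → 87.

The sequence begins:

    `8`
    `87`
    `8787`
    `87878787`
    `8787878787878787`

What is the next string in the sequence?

Applying the rule to each of the 16 symbols of 8787878787878787 gives the pieces 87 87 87 87 87 87 87 87 87 87 87 87 87 87 87 87, which concatenate to the answer.

87878787878787878787878787878787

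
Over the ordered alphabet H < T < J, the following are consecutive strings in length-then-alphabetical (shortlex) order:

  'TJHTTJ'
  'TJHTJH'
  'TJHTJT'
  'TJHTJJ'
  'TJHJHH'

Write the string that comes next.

TJHJHT

The successor of TJHJHH increments the rightmost position that isn't already J and resets every position after it to H.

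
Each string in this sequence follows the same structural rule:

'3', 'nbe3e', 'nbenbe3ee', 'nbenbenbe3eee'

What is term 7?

s(k+1) = nbe·s(k)·e, so each term gains nbe as a prefix and e as a suffix.
From nbenbenbe3eee, 3 further steps: nbenbenbe3eee → nbenbenbenbe3eeee → nbenbenbenbenbe3eeeee → (answer).

nbenbenbenbenbenbe3eeeeee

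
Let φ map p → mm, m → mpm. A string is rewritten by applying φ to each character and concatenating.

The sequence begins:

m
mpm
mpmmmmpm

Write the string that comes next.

Apply φ to mpmmmmpm symbol by symbol: m→mpm, p→mm, m→mpm, m→mpm, m→mpm, m→mpm, p→mm, m→mpm; joined: mpm mm mpm mpm mpm mpm mm mpm.

mpmmmmpmmpmmpmmpmmmmpm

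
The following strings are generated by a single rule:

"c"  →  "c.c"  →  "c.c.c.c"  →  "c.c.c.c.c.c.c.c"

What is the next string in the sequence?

Each string is two copies of the previous one joined by '.'.
Doubling c.c.c.c.c.c.c.c with '.' between the halves:

c.c.c.c.c.c.c.c.c.c.c.c.c.c.c.c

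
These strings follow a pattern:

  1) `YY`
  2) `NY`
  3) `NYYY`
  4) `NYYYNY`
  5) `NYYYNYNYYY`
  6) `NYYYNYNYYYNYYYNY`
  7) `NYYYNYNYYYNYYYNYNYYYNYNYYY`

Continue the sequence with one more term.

From term 3 onward, concatenate the last term with the second-to-last: NY·YY = NYYY, NYYY·NY = NYYYNY, …
The next term joins NYYYNYNYYYNYYYNYNYYYNYNYYY and NYYYNYNYYYNYYYNY.

NYYYNYNYYYNYYYNYNYYYNYNYYYNYYYNYNYYYNYYYNY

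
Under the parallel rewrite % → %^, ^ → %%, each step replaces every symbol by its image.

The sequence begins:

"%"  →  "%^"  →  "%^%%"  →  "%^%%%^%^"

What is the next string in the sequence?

%^%%%^%^%^%%%^%%

Expanding %^%%%^%^: %→%^, ^→%%, %→%^, %→%^, %→%^, ^→%%, %→%^, ^→%%. Concatenated: %^ %% %^ %^ %^ %% %^ %%.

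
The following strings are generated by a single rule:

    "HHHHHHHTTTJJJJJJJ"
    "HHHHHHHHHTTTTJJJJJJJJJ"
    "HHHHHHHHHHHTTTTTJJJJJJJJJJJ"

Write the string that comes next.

The n-th term is 2n+1 H's then n T's then 2n+1 J's, where the shown terms are n = 3, 4, 5.
For the next term, n = 6, so the run lengths are 13, 6, 13.

HHHHHHHHHHHHHTTTTTTJJJJJJJJJJJJJ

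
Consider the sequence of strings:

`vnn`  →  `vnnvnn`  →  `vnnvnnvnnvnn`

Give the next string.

s(k+1) = s(k)·s(k) — each term doubles the last.
Doubling vnnvnnvnnvnn:

vnnvnnvnnvnnvnnvnnvnnvnn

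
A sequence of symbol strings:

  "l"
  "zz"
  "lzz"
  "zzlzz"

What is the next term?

lzzzzlzz

From term 3 onward, concatenate the second-to-last term with the last: l·zz = lzz, zz·lzz = zzlzz, …
The next term joins lzz and zzlzz.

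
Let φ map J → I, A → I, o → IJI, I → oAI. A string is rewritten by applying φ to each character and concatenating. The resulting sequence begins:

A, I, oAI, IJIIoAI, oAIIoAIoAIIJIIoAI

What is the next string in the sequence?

Applying the rule to each of the 17 symbols of oAIIoAIoAIIJIIoAI gives the pieces IJI I oAI oAI IJI I oAI IJI I oAI oAI I oAI oAI IJI I oAI, which concatenate to the answer.

IJIIoAIoAIIJIIoAIIJIIoAIoAIIoAIoAIIJIIoAI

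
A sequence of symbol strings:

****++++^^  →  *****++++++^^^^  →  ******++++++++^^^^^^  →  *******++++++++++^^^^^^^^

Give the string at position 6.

Term n consists of n+3 *'s, followed by 2n+2 +'s, followed by 2n ^'s (n = 1, 2, …).
Setting n = 6 gives 9, 14, 12 characters in each block.

*********++++++++++++++^^^^^^^^^^^^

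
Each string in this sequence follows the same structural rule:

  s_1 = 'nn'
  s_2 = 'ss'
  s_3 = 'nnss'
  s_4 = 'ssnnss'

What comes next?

nnssssnnss

Each term (from the third on) is the two preceding terms concatenated in order: term 3 = nn·ss = nnss.
Continuing: nnss · ssnnss gives term 5.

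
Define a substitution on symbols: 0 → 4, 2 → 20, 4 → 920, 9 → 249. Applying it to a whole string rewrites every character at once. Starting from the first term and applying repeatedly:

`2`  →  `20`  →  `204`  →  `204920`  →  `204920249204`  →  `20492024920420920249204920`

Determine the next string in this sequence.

φ(20492024920420920249204920) expands symbol-by-symbol to 20 4 920 249 20 4 20 920 249 20 4 920 20 4 249 20 4 20 920 249 20 4 920 249 20 4; joining the 26 pieces gives the next term.

2049202492042092024920492020424920420920249204920249204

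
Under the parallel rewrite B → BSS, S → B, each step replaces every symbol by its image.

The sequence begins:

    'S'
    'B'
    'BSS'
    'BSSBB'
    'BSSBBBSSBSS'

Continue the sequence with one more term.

Rewriting each symbol of BSSBBBSSBSS: B→BSS, S→B, S→B, B→BSS, B→BSS, B→BSS, S→B, S→B, B→BSS, S→B, S→B, which concatenates to BSS B B BSS BSS BSS B B BSS B B.

BSSBBBSSBSSBSSBBBSSBB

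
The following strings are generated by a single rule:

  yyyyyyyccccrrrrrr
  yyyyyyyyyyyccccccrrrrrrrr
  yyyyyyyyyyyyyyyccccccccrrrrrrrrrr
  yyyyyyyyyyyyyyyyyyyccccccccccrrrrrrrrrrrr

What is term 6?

Each string has the form y^{4n-1} c^{2n} r^{2n+2}, where the shown terms are n = 2, 3, 4, 5.
At n = 7 the blocks have lengths 27, 14, 16.

yyyyyyyyyyyyyyyyyyyyyyyyyyyccccccccccccccrrrrrrrrrrrrrrrr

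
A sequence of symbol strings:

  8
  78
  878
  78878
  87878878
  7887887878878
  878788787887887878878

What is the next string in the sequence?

This is a Fibonacci-style word recurrence s(k) = s(k−2)·s(k−1): e.g. 8·78 = 878.
The next term joins 7887887878878 and 878788787887887878878.

7887887878878878788787887887878878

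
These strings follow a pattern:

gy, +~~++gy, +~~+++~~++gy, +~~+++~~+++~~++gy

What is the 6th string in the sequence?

+~~+++~~+++~~+++~~+++~~++gy

Each term is the previous one with +~~++ prepended.
From +~~+++~~+++~~++gy, 2 further steps: +~~+++~~+++~~++gy → +~~+++~~+++~~+++~~++gy → (answer).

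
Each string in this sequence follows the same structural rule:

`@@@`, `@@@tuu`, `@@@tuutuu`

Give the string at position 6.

Every step adds tuu to the end: s(k+1) = s(k)·tuu.
From @@@tuutuu, 3 further steps: @@@tuutuu → @@@tuutuutuu → @@@tuutuutuutuu → (answer).

@@@tuutuutuutuutuu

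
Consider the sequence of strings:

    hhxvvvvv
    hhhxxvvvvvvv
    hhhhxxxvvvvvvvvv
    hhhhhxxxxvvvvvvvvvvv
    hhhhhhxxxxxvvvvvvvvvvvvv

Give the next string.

hhhhhhhxxxxxxvvvvvvvvvvvvvvv

Each string has the form h^{n} x^{n-1} v^{2n+1}, where the shown terms are n = 2, 3, 4, 5, 6.
At n = 7 the blocks have lengths 7, 6, 15.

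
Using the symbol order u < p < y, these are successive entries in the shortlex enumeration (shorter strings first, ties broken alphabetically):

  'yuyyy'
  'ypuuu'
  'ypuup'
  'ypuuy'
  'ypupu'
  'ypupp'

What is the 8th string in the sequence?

Stepping forward 2 times from ypupp: ypupp → ypupy, then the target.

ypuyu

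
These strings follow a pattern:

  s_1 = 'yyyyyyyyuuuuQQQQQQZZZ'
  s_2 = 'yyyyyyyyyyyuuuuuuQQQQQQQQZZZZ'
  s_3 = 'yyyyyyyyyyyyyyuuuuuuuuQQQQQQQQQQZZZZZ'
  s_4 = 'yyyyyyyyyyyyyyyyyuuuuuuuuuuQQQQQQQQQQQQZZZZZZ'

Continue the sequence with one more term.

yyyyyyyyyyyyyyyyyyyyuuuuuuuuuuuuQQQQQQQQQQQQQQZZZZZZZ

Reading off run lengths: y runs 8, 11, 14, 17; u runs 4, 6, 8, 10; Q runs 6, 8, 10, 12; Z runs 3, 4, 5, 6 — each is linear in n, where the shown terms are n = 3, 4, 5, 6.
At n = 7 the blocks have lengths 20, 12, 14, 7.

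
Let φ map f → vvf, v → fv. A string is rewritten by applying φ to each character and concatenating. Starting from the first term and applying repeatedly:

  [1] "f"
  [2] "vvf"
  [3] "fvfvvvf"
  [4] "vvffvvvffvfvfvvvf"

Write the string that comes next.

fvfvvvfvvffvfvfvvvfvvffvvvffvvvffvfvfvvvf

Replace each of the 17 characters of vvffvvvffvfvfvvvf in place — fv fv vvf vvf fv fv fv vvf vvf fv vvf fv vvf fv fv fv vvf — and concatenate.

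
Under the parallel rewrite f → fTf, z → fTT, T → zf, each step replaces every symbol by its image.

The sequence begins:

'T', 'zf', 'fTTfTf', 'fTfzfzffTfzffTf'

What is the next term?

fTfzffTffTTfTffTTfTffTfzffTffTTfTffTfzffTf

Replace each of the 15 characters of fTfzfzffTfzffTf in place — fTf zf fTf fTT fTf fTT fTf fTf zf fTf fTT fTf fTf zf fTf — and concatenate.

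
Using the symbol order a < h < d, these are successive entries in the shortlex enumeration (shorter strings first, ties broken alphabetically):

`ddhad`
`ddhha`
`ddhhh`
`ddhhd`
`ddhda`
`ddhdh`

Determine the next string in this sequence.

ddhdd

The successor of ddhdh increments the rightmost position that isn't already d and resets every position after it to a.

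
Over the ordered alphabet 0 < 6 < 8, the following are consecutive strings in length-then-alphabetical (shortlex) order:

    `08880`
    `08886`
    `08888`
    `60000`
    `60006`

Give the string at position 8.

60066

Continuing the enumeration 3 steps past 60006: 60006 → 60008 → 60060 → (answer).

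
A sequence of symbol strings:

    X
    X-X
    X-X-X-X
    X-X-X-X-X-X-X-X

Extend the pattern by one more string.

Each string is two copies of the previous one joined by '-'.
Doubling X-X-X-X-X-X-X-X with '-' between the halves:

X-X-X-X-X-X-X-X-X-X-X-X-X-X-X-X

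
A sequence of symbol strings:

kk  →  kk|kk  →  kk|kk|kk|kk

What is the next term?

Each string is two copies of the previous one joined by '|'.
So the next term is two copies of kk|kk|kk|kk with '|' between the halves.

kk|kk|kk|kk|kk|kk|kk|kk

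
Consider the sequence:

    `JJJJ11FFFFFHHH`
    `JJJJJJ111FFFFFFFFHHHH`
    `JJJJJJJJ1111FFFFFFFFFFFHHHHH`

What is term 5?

Reading off run lengths: J runs 4, 6, 8; 1 runs 2, 3, 4; F runs 5, 8, 11; H runs 3, 4, 5 — each is linear in n, where the shown terms are n = 2, 3, 4.
At n = 6 the blocks have lengths 12, 6, 17, 7.

JJJJJJJJJJJJ111111FFFFFFFFFFFFFFFFFHHHHHHH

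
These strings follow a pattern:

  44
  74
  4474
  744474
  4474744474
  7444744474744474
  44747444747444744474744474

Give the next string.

744474447474447444747444747444744474744474

From term 3 onward, concatenate the second-to-last term with the last: 44·74 = 4474, 74·4474 = 744474, …
The next term joins 7444744474744474 and 44747444747444744474744474.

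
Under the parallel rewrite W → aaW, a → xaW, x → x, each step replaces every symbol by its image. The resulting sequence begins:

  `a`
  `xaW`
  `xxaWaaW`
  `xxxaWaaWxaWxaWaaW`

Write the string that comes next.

φ(xxxaWaaWxaWxaWaaW) expands symbol-by-symbol to x x x xaW aaW xaW xaW aaW x xaW aaW x xaW aaW xaW xaW aaW; joining the 17 pieces gives the next term.

xxxxaWaaWxaWxaWaaWxxaWaaWxxaWaaWxaWxaWaaW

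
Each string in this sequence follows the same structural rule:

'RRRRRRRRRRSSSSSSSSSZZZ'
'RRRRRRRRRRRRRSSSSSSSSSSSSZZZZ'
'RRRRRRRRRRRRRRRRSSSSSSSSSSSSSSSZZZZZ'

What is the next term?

The n-th term is 3n+1 R's then 3n S's then n Z's, where the shown terms are n = 3, 4, 5.
For the next term, n = 6, so the run lengths are 19, 18, 6.

RRRRRRRRRRRRRRRRRRRSSSSSSSSSSSSSSSSSSZZZZZZ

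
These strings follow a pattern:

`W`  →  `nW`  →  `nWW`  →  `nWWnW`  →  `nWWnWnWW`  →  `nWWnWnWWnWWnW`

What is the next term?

nWWnWnWWnWWnWnWWnWnWW

Each term (from the third on) is the previous term followed by the one before it: term 3 = nW·W = nWW.
Continuing: nWWnWnWWnWWnW · nWWnWnWW gives term 7.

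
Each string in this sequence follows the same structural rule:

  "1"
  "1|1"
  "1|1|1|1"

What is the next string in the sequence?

s(k+1) = s(k)·|·s(k) — each term doubles the last with '|' between the halves.
One more doubling of 1|1|1|1 gives the answer.

1|1|1|1|1|1|1|1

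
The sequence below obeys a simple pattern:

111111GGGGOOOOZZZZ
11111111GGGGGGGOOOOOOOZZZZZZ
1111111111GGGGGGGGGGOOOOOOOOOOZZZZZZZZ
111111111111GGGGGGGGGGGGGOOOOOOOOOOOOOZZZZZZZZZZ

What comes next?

Reading off run lengths: 1 runs 6, 8, 10, 12; G runs 4, 7, 10, 13; O runs 4, 7, 10, 13; Z runs 4, 6, 8, 10 — each is linear in n, where the shown terms are n = 2, 3, 4, 5.
For the next term, n = 6, so the run lengths are 14, 16, 16, 12.

11111111111111GGGGGGGGGGGGGGGGOOOOOOOOOOOOOOOOZZZZZZZZZZZZ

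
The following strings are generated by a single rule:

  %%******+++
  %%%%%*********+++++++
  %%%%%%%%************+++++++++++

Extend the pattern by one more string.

%%%%%%%%%%%***************+++++++++++++++

Each string has the form %^{3n-1} *^{3n+3} +^{4n-1} (n = 1, 2, …).
Setting n = 4 gives 11, 15, 15 characters in each block.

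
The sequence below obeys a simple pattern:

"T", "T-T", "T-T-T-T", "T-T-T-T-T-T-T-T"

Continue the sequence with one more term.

s(k+1) = s(k)·-·s(k) — each term doubles the last with '-' between the halves.
Doubling T-T-T-T-T-T-T-T with '-' between the halves:

T-T-T-T-T-T-T-T-T-T-T-T-T-T-T-T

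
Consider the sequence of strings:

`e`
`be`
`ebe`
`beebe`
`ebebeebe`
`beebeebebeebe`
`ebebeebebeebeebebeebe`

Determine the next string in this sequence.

beebeebebeebeebebeebebeebeebebeebe

From term 3 onward, concatenate the second-to-last term with the last: e·be = ebe, be·ebe = beebe, …
The next term joins beebeebebeebe and ebebeebebeebeebebeebe.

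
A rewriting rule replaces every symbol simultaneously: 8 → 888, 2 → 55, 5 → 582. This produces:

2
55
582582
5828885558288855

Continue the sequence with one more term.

φ(5828885558288855) expands symbol-by-symbol to 582 888 55 888 888 888 582 582 582 888 55 888 888 888 582 582; joining the 16 pieces gives the next term.

5828885588888888858258258288855888888888582582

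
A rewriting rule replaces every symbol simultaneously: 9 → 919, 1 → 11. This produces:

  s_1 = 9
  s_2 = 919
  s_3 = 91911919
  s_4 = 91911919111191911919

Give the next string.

Replace each of the 20 characters of 91911919111191911919 in place — 919 11 919 11 11 919 11 919 11 11 11 11 919 11 919 11 11 919 11 919 — and concatenate.

919119191111919119191111111191911919111191911919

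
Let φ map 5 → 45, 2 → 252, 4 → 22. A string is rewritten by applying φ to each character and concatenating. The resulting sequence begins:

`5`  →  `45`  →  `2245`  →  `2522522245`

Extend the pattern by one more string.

25245252252452522522522245

Rewriting each symbol of 2522522245: 2→252, 5→45, 2→252, 2→252, 5→45, 2→252, 2→252, 2→252, 4→22, 5→45, which concatenates to 252 45 252 252 45 252 252 252 22 45.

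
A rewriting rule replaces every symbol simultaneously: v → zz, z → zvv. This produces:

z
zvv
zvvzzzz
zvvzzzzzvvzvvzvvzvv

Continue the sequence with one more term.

φ(zvvzzzzzvvzvvzvvzvv) expands symbol-by-symbol to zvv zz zz zvv zvv zvv zvv zvv zz zz zvv zz zz zvv zz zz zvv zz zz; joining the 19 pieces gives the next term.

zvvzzzzzvvzvvzvvzvvzvvzzzzzvvzzzzzvvzzzzzvvzzzz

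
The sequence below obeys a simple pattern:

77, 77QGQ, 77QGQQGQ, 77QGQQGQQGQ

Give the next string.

The strings grow by a fixed suffix QGQ each time.
Applying this once more to 77QGQQGQQGQ:

77QGQQGQQGQQGQ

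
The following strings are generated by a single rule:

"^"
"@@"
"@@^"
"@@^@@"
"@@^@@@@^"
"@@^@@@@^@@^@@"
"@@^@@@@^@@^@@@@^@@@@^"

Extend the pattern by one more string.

From term 3 onward, concatenate the last term with the second-to-last: @@·^ = @@^, @@^·@@ = @@^@@, …
The next term joins @@^@@@@^@@^@@@@^@@@@^ and @@^@@@@^@@^@@.

@@^@@@@^@@^@@@@^@@@@^@@^@@@@^@@^@@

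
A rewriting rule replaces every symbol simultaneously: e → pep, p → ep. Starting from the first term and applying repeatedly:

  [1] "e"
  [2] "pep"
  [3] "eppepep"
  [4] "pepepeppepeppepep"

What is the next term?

φ(pepepeppepeppepep) expands symbol-by-symbol to ep pep ep pep ep pep ep ep pep ep pep ep ep pep ep pep ep; joining the 17 pieces gives the next term.

eppepeppepeppepepeppepeppepepeppepeppepep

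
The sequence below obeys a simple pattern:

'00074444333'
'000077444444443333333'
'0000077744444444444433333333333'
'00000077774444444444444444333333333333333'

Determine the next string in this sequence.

The n-th term is n+2 0's then n 7's then 4n 4's then 4n-1 3's (n = 1, 2, …).
Setting n = 5 gives 7, 5, 20, 19 characters in each block.

000000077777444444444444444444443333333333333333333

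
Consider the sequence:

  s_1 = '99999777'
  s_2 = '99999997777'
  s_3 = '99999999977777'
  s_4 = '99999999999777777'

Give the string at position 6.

99999999999999977777777

Reading off run lengths: 9 runs 5, 7, 9, 11; 7 runs 3, 4, 5, 6 — each is linear in n, where the shown terms are n = 2, 3, 4, 5.
At n = 7 the blocks have lengths 15, 8.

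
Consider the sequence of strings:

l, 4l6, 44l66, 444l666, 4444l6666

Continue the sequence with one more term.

s(k+1) = 4·s(k)·6, so each term gains 4 as a prefix and 6 as a suffix.
Applying this once more to 4444l6666:

44444l66666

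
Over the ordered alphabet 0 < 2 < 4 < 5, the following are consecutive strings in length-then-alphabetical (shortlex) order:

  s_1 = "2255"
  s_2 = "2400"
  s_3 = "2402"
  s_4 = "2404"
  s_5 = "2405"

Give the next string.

Find the rightmost character of 2405 below 5, bump it to the next letter, and reset everything to its right to 0.

2420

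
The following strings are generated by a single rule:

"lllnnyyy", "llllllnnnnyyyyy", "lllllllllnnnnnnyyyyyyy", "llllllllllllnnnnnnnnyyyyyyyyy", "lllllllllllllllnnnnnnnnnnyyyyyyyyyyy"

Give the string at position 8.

llllllllllllllllllllllllnnnnnnnnnnnnnnnnyyyyyyyyyyyyyyyyy

Term n consists of 3n l's, followed by 2n n's, followed by 2n+1 y's (n = 1, 2, …).
Setting n = 8 gives 24, 16, 17 characters in each block.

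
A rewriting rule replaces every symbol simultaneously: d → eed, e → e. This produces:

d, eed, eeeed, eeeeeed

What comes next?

eeeeeeeed

Rewriting each symbol of eeeeeed: e→e, e→e, e→e, e→e, e→e, e→e, d→eed, which concatenates to e e e e e e eed.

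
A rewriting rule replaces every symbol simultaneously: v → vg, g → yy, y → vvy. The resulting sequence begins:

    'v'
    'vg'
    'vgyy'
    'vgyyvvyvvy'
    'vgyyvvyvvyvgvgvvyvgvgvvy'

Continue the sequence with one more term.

Applying the rule to each of the 24 symbols of vgyyvvyvvyvgvgvvyvgvgvvy gives the pieces vg yy vvy vvy vg vg vvy vg vg vvy vg yy vg yy vg vg vvy vg yy vg yy vg vg vvy, which concatenate to the answer.

vgyyvvyvvyvgvgvvyvgvgvvyvgyyvgyyvgvgvvyvgyyvgyyvgvgvvy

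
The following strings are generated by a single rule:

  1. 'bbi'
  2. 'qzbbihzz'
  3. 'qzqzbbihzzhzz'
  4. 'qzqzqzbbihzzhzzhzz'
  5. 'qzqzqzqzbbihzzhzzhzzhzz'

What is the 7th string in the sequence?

s(k+1) = qz·s(k)·hzz, so each term gains qz as a prefix and hzz as a suffix.
From qzqzqzqzbbihzzhzzhzzhzz, 2 further steps: qzqzqzqzbbihzzhzzhzzhzz → qzqzqzqzqzbbihzzhzzhzzhzzhzz → (answer).

qzqzqzqzqzqzbbihzzhzzhzzhzzhzzhzz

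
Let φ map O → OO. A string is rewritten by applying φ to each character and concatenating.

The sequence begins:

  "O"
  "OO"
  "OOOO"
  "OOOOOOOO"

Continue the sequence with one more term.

Expanding OOOOOOOO: O→OO, O→OO, O→OO, O→OO, O→OO, O→OO, O→OO, O→OO. Concatenated: OO OO OO OO OO OO OO OO.

OOOOOOOOOOOOOOOO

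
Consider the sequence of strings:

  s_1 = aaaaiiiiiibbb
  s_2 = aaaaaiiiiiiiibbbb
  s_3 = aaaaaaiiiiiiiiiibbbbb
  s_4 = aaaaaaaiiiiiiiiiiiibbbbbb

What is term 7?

aaaaaaaaaaiiiiiiiiiiiiiiiiiibbbbbbbbb

Term n consists of n+1 a's, followed by 2n i's, followed by n b's, where the shown terms are n = 3, 4, 5, 6.
For term 7, n = 9, so the run lengths are 10, 18, 9.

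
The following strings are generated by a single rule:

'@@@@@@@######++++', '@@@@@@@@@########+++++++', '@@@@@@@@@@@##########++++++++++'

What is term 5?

Each string has the form @^{2n+3} #^{2n+2} +^{3n-2}, where the shown terms are n = 2, 3, 4.
For term 5, n = 6, so the run lengths are 15, 14, 16.

@@@@@@@@@@@@@@@##############++++++++++++++++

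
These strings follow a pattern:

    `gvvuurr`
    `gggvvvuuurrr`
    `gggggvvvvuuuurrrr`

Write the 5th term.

Reading off run lengths: g runs 1, 3, 5; v runs 2, 3, 4; u runs 2, 3, 4; r runs 2, 3, 4 — each is linear in n (n = 1, 2, …).
At n = 5 the blocks have lengths 9, 6, 6, 6.

gggggggggvvvvvvuuuuuurrrrrr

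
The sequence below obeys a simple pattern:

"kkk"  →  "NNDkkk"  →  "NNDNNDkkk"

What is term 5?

The strings grow by a fixed prefix NND each time.
From NNDNNDkkk, 2 further steps: NNDNNDkkk → NNDNNDNNDkkk → (answer).

NNDNNDNNDNNDkkk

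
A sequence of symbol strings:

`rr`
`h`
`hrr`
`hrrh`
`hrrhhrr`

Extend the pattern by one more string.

This is a Fibonacci-style word recurrence s(k) = s(k−1)·s(k−2): e.g. h·rr = hrr.
So term 6 is hrrhhrr·hrrh.

hrrhhrrhrrh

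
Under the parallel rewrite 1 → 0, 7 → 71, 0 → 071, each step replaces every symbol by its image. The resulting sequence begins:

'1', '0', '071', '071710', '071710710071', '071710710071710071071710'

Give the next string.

Rewriting the 24 symbols of 071710710071710071071710 one by one yields 071 71 0 71 0 071 71 0 071 071 71 0 71 0 071 071 71 0 071 71 0 71 0 071; concatenated:

071710710071710071071710710071071710071710710071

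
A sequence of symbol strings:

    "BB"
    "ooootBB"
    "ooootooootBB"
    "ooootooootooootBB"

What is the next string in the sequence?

ooootooootooootooootBB

Each term is the previous one with oooot prepended.
So the next term is oooot·ooootooootooootBB.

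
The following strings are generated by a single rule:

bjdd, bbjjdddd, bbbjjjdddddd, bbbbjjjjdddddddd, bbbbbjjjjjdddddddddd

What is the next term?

bbbbbbjjjjjjdddddddddddd

The n-th term is n b's then n j's then 2n d's (n = 1, 2, …).
Setting n = 6 gives 6, 6, 12 characters in each block.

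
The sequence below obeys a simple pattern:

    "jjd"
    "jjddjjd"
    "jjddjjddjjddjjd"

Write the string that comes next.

jjddjjddjjddjjddjjddjjddjjddjjd

Every step duplicates the string with 'd' between the halves.
So the next term is two copies of jjddjjddjjddjjd with 'd' between the halves.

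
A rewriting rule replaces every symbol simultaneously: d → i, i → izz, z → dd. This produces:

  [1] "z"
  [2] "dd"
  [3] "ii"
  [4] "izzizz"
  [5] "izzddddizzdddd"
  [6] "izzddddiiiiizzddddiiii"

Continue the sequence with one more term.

Replace each of the 22 characters of izzddddiiiiizzddddiiii in place — izz dd dd i i i i izz izz izz izz izz dd dd i i i i izz izz izz izz — and concatenate.

izzddddiiiiizzizzizzizzizzddddiiiiizzizzizzizz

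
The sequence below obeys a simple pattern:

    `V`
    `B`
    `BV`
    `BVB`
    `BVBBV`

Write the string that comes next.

BVBBVBVB

From term 3 onward, concatenate the last term with the second-to-last: B·V = BV, BV·B = BVB, …
The next term joins BVBBV and BVB.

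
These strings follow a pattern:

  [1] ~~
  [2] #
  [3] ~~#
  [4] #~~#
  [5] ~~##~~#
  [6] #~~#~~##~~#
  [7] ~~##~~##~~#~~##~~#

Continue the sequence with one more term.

#~~#~~##~~#~~##~~##~~#~~##~~#

From term 3 onward, concatenate the second-to-last term with the last: ~~·# = ~~#, #·~~# = #~~#, …
Continuing: #~~#~~##~~# · ~~##~~##~~#~~##~~# gives term 8.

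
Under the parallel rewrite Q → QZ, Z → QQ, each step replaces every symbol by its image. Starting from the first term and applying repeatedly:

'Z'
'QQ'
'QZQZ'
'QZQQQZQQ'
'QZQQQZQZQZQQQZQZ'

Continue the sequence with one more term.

QZQQQZQZQZQQQZQQQZQQQZQZQZQQQZQQ

φ(QZQQQZQZQZQQQZQZ) expands symbol-by-symbol to QZ QQ QZ QZ QZ QQ QZ QQ QZ QQ QZ QZ QZ QQ QZ QQ; joining the 16 pieces gives the next term.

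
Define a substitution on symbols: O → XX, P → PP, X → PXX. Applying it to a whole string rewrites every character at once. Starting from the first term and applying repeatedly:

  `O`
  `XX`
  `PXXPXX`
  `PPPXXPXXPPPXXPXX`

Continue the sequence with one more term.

PPPPPPPXXPXXPPPXXPXXPPPPPPPXXPXXPPPXXPXX

Applying the rule to each of the 16 symbols of PPPXXPXXPPPXXPXX gives the pieces PP PP PP PXX PXX PP PXX PXX PP PP PP PXX PXX PP PXX PXX, which concatenate to the answer.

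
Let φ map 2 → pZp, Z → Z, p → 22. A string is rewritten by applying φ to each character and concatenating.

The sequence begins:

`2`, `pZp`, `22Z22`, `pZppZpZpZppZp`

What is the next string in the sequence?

22Z2222Z22Z22Z2222Z22

φ(pZppZpZpZppZp) expands symbol-by-symbol to 22 Z 22 22 Z 22 Z 22 Z 22 22 Z 22; joining the 13 pieces gives the next term.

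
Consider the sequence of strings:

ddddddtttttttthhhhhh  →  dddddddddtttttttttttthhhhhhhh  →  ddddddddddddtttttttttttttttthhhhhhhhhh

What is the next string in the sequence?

Each string has the form d^{3n} t^{4n} h^{2n+2}, where the shown terms are n = 2, 3, 4.
Setting n = 5 gives 15, 20, 12 characters in each block.

dddddddddddddddtttttttttttttttttttthhhhhhhhhhhh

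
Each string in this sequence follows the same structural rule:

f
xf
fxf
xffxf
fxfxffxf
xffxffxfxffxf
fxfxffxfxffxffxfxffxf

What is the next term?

xffxffxfxffxffxfxffxfxffxffxfxffxf

This is a Fibonacci-style word recurrence s(k) = s(k−2)·s(k−1): e.g. f·xf = fxf.
So term 8 is xffxffxfxffxf·fxfxffxfxffxffxfxffxf.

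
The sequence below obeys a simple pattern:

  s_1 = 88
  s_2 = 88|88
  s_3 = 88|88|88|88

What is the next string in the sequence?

88|88|88|88|88|88|88|88

Every step duplicates the string with '|' between the halves.
So the next term is two copies of 88|88|88|88 with '|' between the halves.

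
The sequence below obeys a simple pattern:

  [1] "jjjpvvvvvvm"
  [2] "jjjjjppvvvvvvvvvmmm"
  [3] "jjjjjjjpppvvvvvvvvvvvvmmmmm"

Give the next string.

Reading off run lengths: j runs 3, 5, 7; p runs 1, 2, 3; v runs 6, 9, 12; m runs 1, 3, 5 — each is linear in n (n = 1, 2, …).
Setting n = 4 gives 9, 4, 15, 7 characters in each block.

jjjjjjjjjppppvvvvvvvvvvvvvvvmmmmmmm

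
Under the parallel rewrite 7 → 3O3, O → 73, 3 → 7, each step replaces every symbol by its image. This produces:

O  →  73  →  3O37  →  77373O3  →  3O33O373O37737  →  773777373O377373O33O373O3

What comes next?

Rewriting the 25 symbols of 773777373O377373O33O373O3 one by one yields 3O3 3O3 7 3O3 3O3 3O3 7 3O3 7 73 7 3O3 3O3 7 3O3 7 73 7 7 73 7 3O3 7 73 7; concatenated:

3O33O373O33O33O373O377373O33O373O3773777373O37737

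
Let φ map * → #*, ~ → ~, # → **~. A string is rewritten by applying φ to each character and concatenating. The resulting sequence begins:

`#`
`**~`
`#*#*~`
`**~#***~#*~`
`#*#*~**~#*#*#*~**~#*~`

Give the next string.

**~#***~#*~#*#*~**~#***~#***~#*~#*#*~**~#*~

Applying the rule to each of the 21 symbols of #*#*~**~#*#*#*~**~#*~ gives the pieces **~ #* **~ #* ~ #* #* ~ **~ #* **~ #* **~ #* ~ #* #* ~ **~ #* ~, which concatenate to the answer.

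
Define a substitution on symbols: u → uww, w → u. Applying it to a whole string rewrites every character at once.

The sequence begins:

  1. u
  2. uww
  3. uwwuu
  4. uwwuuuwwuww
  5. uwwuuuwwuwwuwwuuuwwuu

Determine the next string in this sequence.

uwwuuuwwuwwuwwuuuwwuuuwwuuuwwuwwuwwuuuwwuww

Applying the rule to each of the 21 symbols of uwwuuuwwuwwuwwuuuwwuu gives the pieces uww u u uww uww uww u u uww u u uww u u uww uww uww u u uww uww, which concatenate to the answer.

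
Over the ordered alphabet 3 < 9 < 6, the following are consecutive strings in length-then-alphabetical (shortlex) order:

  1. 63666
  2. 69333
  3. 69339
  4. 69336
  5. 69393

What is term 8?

69363

Advancing 3 positions from 69393 through 69393 → 69399 → 69396 reaches term 8.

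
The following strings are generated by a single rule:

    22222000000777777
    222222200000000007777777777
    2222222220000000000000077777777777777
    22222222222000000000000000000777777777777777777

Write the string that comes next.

Reading off run lengths: 2 runs 5, 7, 9, 11; 0 runs 6, 10, 14, 18; 7 runs 6, 10, 14, 18 — each is linear in n (n = 1, 2, …).
For the next term, n = 5, so the run lengths are 13, 22, 22.

222222222222200000000000000000000007777777777777777777777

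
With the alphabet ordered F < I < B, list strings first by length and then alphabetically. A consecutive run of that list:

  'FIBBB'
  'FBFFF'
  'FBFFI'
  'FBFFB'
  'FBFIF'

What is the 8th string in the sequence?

Stepping forward 3 times from FBFIF: FBFIF → FBFII → FBFIB, then the target.

FBFBF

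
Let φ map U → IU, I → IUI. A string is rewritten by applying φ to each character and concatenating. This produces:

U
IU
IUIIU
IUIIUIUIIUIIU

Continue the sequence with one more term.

IUIIUIUIIUIIUIUIIUIUIIUIIUIUIIUIIU

φ(IUIIUIUIIUIIU) expands symbol-by-symbol to IUI IU IUI IUI IU IUI IU IUI IUI IU IUI IUI IU; joining the 13 pieces gives the next term.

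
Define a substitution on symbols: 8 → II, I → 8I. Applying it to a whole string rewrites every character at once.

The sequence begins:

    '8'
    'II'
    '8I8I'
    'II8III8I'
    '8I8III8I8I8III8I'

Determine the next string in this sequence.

II8III8I8I8III8III8III8I8I8III8I

Applying the rule to each of the 16 symbols of 8I8III8I8I8III8I gives the pieces II 8I II 8I 8I 8I II 8I II 8I II 8I 8I 8I II 8I, which concatenate to the answer.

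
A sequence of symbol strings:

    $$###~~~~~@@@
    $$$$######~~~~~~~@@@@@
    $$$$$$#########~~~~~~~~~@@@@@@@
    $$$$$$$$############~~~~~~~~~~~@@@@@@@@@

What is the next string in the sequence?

Each string has the form $^{2n} #^{3n} ~^{2n+3} @^{2n+1} (n = 1, 2, …).
At n = 5 the blocks have lengths 10, 15, 13, 11.

$$$$$$$$$$###############~~~~~~~~~~~~~@@@@@@@@@@@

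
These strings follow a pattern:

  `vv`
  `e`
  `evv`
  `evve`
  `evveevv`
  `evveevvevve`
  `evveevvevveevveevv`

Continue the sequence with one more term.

evveevvevveevveevvevveevvevve

Each term (from the third on) is the previous term followed by the one before it: term 3 = e·vv = evv.
Continuing: evveevvevveevveevv · evveevvevve gives term 8.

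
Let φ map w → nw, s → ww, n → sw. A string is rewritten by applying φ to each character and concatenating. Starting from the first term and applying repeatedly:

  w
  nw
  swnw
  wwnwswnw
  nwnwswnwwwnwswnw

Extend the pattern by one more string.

Applying the rule to each of the 16 symbols of nwnwswnwwwnwswnw gives the pieces sw nw sw nw ww nw sw nw nw nw sw nw ww nw sw nw, which concatenate to the answer.

swnwswnwwwnwswnwnwnwswnwwwnwswnw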